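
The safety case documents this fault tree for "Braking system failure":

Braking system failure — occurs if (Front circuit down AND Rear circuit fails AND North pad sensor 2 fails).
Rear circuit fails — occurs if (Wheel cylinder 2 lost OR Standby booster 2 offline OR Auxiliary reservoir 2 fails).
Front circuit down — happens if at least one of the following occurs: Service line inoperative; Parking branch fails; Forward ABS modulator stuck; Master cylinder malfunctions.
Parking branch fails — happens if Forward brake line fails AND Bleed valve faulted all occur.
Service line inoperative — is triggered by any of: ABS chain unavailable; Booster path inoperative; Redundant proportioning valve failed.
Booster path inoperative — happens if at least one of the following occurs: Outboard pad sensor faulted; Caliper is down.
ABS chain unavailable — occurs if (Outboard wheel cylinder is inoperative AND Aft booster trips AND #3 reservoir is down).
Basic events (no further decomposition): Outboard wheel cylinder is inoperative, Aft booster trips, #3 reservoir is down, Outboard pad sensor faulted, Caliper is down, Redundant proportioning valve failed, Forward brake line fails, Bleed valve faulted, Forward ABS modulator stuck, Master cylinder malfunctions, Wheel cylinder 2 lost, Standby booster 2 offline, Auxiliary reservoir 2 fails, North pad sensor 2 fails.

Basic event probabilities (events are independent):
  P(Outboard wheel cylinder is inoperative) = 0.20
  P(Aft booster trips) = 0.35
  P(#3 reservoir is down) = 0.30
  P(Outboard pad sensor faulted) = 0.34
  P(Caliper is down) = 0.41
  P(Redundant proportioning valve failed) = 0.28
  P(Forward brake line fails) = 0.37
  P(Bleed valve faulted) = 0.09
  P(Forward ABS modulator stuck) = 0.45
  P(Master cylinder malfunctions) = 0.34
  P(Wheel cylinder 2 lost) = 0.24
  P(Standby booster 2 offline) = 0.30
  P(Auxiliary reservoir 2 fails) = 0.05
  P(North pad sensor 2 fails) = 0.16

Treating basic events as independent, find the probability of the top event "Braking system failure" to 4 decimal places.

0.0715

P(ABS chain unavailable) [AND] = 0.20 × 0.35 × 0.30 = 0.021000
P(Booster path inoperative) [OR] = 1 − (1−0.34) × (1−0.41) = 0.610600
P(Service line inoperative) [OR] = 1 − (1−0.021000) × (1−0.610600) × (1−0.28) = 0.725520
P(Parking branch fails) [AND] = 0.37 × 0.09 = 0.033300
P(Front circuit down) [OR] = 1 − (1−0.725520) × (1−0.033300) × (1−0.45) × (1−0.34) = 0.903682
P(Rear circuit fails) [OR] = 1 − (1−0.24) × (1−0.30) × (1−0.05) = 0.494600
P(Braking system failure) [AND] = 0.903682 × 0.494600 × 0.16 = 0.071514
Rounded to 4 decimal places: P(Braking system failure) ≈ 0.0715.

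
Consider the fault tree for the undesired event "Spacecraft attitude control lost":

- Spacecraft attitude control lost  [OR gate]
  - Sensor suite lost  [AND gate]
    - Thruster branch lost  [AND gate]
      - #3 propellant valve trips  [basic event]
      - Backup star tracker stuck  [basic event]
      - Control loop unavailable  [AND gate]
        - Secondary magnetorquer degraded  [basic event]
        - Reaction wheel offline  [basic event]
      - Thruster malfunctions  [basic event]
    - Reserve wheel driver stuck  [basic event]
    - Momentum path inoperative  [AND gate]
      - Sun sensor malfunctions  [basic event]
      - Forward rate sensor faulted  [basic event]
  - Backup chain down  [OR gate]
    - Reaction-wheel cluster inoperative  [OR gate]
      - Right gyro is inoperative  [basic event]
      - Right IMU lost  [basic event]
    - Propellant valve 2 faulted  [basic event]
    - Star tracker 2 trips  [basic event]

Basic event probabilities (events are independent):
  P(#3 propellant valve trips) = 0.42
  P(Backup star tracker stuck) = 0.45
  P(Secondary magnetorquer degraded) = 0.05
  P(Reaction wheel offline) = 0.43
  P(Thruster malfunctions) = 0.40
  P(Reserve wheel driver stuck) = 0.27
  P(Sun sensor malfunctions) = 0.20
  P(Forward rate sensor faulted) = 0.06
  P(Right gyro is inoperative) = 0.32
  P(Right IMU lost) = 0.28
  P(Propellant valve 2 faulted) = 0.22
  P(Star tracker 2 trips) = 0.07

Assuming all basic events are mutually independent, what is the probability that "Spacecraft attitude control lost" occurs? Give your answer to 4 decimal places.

0.6448

P(Control loop unavailable) [AND] = 0.05 × 0.43 = 0.021500
P(Thruster branch lost) [AND] = 0.42 × 0.45 × 0.021500 × 0.40 = 0.001625
P(Momentum path inoperative) [AND] = 0.20 × 0.06 = 0.012000
P(Sensor suite lost) [AND] = 0.001625 × 0.27 × 0.012000 = 0.000005
P(Reaction-wheel cluster inoperative) [OR] = 1 − (1−0.32) × (1−0.28) = 0.510400
P(Backup chain down) [OR] = 1 − (1−0.510400) × (1−0.22) × (1−0.07) = 0.644844
P(Spacecraft attitude control lost) [OR] = 1 − (1−0.000005) × (1−0.644844) = 0.644846
Rounded to 4 decimal places: P(Spacecraft attitude control lost) ≈ 0.6448.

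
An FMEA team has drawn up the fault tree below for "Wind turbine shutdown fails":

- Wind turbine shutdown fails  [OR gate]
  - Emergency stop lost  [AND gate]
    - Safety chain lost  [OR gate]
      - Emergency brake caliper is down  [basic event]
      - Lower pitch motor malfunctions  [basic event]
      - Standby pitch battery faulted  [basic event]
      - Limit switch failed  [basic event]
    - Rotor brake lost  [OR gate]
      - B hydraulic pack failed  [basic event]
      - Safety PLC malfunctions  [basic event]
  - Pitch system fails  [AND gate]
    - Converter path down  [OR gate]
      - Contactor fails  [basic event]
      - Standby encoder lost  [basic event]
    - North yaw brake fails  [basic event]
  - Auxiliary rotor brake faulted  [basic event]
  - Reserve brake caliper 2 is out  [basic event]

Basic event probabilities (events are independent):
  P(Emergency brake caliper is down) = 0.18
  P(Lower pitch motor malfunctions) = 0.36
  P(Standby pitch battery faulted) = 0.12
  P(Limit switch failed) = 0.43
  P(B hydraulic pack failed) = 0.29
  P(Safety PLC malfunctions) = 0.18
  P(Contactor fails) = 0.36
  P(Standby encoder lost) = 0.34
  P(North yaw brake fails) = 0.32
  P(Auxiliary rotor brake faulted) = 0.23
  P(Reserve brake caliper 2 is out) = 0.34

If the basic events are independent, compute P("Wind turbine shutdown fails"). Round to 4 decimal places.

0.7133

P(Safety chain lost) [OR] = 1 − (1−0.18) × (1−0.36) × (1−0.12) × (1−0.43) = 0.736760
P(Rotor brake lost) [OR] = 1 − (1−0.29) × (1−0.18) = 0.417800
P(Emergency stop lost) [AND] = 0.736760 × 0.417800 = 0.307818
P(Converter path down) [OR] = 1 − (1−0.36) × (1−0.34) = 0.577600
P(Pitch system fails) [AND] = 0.577600 × 0.32 = 0.184832
P(Wind turbine shutdown fails) [OR] = 1 − (1−0.307818) × (1−0.184832) × (1−0.23) × (1−0.34) = 0.713251
Rounded to 4 decimal places: P(Wind turbine shutdown fails) ≈ 0.7133.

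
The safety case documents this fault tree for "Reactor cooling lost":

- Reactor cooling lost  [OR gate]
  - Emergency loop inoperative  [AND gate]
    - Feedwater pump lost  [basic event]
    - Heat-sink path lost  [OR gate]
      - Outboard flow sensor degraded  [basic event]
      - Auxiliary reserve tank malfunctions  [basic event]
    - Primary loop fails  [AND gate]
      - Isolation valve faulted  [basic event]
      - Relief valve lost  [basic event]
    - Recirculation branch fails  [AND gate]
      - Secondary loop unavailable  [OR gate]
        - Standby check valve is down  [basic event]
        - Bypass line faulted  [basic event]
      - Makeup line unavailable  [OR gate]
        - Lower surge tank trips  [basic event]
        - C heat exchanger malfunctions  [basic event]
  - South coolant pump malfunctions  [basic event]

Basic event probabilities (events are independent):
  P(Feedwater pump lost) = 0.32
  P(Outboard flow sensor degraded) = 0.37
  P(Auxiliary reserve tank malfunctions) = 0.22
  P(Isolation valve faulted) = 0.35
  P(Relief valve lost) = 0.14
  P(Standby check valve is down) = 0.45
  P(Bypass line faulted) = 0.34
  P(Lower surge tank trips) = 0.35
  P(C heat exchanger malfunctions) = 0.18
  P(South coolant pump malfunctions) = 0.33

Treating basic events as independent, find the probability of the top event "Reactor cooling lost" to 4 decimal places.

P(Heat-sink path lost) [OR] = 1 − (1−0.37) × (1−0.22) = 0.508600
P(Primary loop fails) [AND] = 0.35 × 0.14 = 0.049000
P(Secondary loop unavailable) [OR] = 1 − (1−0.45) × (1−0.34) = 0.637000
P(Makeup line unavailable) [OR] = 1 − (1−0.35) × (1−0.18) = 0.467000
P(Recirculation branch fails) [AND] = 0.637000 × 0.467000 = 0.297479
P(Emergency loop inoperative) [AND] = 0.32 × 0.508600 × 0.049000 × 0.297479 = 0.002372
P(Reactor cooling lost) [OR] = 1 − (1−0.002372) × (1−0.33) = 0.331589
Rounded to 4 decimal places: P(Reactor cooling lost) ≈ 0.3316.

0.3316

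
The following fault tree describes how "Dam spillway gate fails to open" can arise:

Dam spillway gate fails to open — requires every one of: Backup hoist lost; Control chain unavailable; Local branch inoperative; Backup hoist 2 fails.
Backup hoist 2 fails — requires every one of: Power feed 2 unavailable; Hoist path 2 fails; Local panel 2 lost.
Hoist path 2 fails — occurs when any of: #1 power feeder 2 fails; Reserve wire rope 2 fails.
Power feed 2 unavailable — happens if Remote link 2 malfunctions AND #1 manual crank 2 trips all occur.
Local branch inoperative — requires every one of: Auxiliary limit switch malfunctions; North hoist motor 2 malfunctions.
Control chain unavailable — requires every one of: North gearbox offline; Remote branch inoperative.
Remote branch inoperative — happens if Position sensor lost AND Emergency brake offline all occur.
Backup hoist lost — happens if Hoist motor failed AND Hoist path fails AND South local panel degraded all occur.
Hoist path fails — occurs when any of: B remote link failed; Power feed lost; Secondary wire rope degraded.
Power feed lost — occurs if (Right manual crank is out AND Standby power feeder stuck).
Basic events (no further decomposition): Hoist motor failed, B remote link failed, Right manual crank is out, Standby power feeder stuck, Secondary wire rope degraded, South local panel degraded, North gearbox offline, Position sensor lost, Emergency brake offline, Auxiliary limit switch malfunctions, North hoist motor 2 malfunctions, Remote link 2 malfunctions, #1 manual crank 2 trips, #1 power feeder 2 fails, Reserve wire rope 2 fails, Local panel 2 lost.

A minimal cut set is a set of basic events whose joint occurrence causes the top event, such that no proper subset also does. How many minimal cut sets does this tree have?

6

Power feed lost [AND]: one cut set from each child combined → 1 × 1 = 1 cut set(s).
Hoist path fails [OR]: union of children's cut sets → 3 cut set(s).
Backup hoist lost [AND]: one cut set from each child combined → 1 × 3 × 1 = 3 cut set(s).
Remote branch inoperative [AND]: one cut set from each child combined → 1 × 1 = 1 cut set(s).
Control chain unavailable [AND]: one cut set from each child combined → 1 × 1 = 1 cut set(s).
Local branch inoperative [AND]: one cut set from each child combined → 1 × 1 = 1 cut set(s).
Power feed 2 unavailable [AND]: one cut set from each child combined → 1 × 1 = 1 cut set(s).
Hoist path 2 fails [OR]: union of children's cut sets → 2 cut set(s).
Backup hoist 2 fails [AND]: one cut set from each child combined → 1 × 2 × 1 = 2 cut set(s).
Dam spillway gate fails to open [AND]: one cut set from each child combined → 3 × 1 × 1 × 2 = 6 cut set(s).
Minimal cut sets: {#1 manual crank 2 trips, #1 power feeder 2 fails, Auxiliary limit switch malfunctions, B remote link failed, Emergency brake offline, Hoist motor failed, Local panel 2 lost, North gearbox offline, North hoist motor 2 malfunctions, Position sensor lost, Remote link 2 malfunctions, South local panel degraded}; {#1 manual crank 2 trips, Auxiliary limit switch malfunctions, B remote link failed, Emergency brake offline, Hoist motor failed, Local panel 2 lost, North gearbox offline, North hoist motor 2 malfunctions, Position sensor lost, Remote link 2 malfunctions, Reserve wire rope 2 fails, South local panel degraded}; {#1 manual crank 2 trips, #1 power feeder 2 fails, Auxiliary limit switch malfunctions, Emergency brake offline, Hoist motor failed, Local panel 2 lost, North gearbox offline, North hoist motor 2 malfunctions, Position sensor lost, Remote link 2 malfunctions, Right manual crank is out, South local panel degraded, Standby power feeder stuck}; {#1 manual crank 2 trips, Auxiliary limit switch malfunctions, Emergency brake offline, Hoist motor failed, Local panel 2 lost, North gearbox offline, North hoist motor 2 malfunctions, Position sensor lost, Remote link 2 malfunctions, Reserve wire rope 2 fails, Right manual crank is out, South local panel degraded, Standby power feeder stuck}; {#1 manual crank 2 trips, #1 power feeder 2 fails, Auxiliary limit switch malfunctions, Emergency brake offline, Hoist motor failed, Local panel 2 lost, North gearbox offline, North hoist motor 2 malfunctions, Position sensor lost, Remote link 2 malfunctions, Secondary wire rope degraded, South local panel degraded}; {#1 manual crank 2 trips, Auxiliary limit switch malfunctions, Emergency brake offline, Hoist motor failed, Local panel 2 lost, North gearbox offline, North hoist motor 2 malfunctions, Position sensor lost, Remote link 2 malfunctions, Reserve wire rope 2 fails, Secondary wire rope degraded, South local panel degraded}.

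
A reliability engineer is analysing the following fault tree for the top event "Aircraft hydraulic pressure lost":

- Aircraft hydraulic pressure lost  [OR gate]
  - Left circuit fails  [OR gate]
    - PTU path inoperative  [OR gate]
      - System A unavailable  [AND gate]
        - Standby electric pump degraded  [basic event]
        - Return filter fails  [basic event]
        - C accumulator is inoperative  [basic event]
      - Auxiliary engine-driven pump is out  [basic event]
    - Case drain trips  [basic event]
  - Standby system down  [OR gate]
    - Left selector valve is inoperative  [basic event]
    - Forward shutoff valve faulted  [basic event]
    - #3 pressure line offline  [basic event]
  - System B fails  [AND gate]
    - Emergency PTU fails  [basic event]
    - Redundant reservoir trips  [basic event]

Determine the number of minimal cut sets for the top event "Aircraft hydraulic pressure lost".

System A unavailable [AND]: one cut set from each child combined → 1 × 1 × 1 = 1 cut set(s).
PTU path inoperative [OR]: union of children's cut sets → 2 cut set(s).
Left circuit fails [OR]: union of children's cut sets → 3 cut set(s).
Standby system down [OR]: union of children's cut sets → 3 cut set(s).
System B fails [AND]: one cut set from each child combined → 1 × 1 = 1 cut set(s).
Aircraft hydraulic pressure lost [OR]: union of children's cut sets → 7 cut set(s).
Minimal cut sets: {C accumulator is inoperative, Return filter fails, Standby electric pump degraded}; {Auxiliary engine-driven pump is out}; {Case drain trips}; {Left selector valve is inoperative}; {Forward shutoff valve faulted}; {#3 pressure line offline}; {Emergency PTU fails, Redundant reservoir trips}.

7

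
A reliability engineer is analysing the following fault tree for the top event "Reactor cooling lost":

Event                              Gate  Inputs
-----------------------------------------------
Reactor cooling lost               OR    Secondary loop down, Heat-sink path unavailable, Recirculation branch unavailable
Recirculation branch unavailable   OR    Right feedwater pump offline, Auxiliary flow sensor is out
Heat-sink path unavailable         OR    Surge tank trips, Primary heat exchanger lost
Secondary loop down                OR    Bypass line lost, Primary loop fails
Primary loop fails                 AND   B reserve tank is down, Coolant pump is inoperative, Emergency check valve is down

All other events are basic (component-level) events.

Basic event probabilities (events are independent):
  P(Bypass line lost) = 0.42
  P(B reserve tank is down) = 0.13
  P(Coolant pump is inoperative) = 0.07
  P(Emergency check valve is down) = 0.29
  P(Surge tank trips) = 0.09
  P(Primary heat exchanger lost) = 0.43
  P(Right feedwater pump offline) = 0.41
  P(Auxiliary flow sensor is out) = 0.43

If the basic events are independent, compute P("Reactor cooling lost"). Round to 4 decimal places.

0.8991

P(Primary loop fails) [AND] = 0.13 × 0.07 × 0.29 = 0.002639
P(Secondary loop down) [OR] = 1 − (1−0.42) × (1−0.002639) = 0.421531
P(Heat-sink path unavailable) [OR] = 1 − (1−0.09) × (1−0.43) = 0.481300
P(Recirculation branch unavailable) [OR] = 1 − (1−0.41) × (1−0.43) = 0.663700
P(Reactor cooling lost) [OR] = 1 − (1−0.421531) × (1−0.481300) × (1−0.663700) = 0.899093
Rounded to 4 decimal places: P(Reactor cooling lost) ≈ 0.8991.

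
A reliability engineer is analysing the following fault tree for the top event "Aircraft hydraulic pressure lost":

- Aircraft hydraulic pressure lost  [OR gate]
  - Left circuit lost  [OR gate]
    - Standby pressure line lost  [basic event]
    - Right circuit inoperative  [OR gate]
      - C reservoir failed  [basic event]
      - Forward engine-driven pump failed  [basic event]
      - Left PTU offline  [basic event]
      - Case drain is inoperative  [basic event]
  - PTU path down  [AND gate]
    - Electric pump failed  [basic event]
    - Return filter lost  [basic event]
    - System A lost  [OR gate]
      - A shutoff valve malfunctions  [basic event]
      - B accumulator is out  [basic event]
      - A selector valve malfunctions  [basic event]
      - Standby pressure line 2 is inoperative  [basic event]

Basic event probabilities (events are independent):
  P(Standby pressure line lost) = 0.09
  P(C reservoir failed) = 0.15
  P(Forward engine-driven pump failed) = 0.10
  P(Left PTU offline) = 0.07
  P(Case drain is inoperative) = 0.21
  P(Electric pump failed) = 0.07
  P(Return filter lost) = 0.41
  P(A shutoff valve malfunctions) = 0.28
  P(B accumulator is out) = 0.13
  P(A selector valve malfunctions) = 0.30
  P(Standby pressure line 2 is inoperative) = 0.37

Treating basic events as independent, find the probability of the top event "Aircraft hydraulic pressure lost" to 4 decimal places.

P(Right circuit inoperative) [OR] = 1 − (1−0.15) × (1−0.10) × (1−0.07) × (1−0.21) = 0.437955
P(Left circuit lost) [OR] = 1 − (1−0.09) × (1−0.437955) = 0.488539
P(System A lost) [OR] = 1 − (1−0.28) × (1−0.13) × (1−0.30) × (1−0.37) = 0.723758
P(PTU path down) [AND] = 0.07 × 0.41 × 0.723758 = 0.020772
P(Aircraft hydraulic pressure lost) [OR] = 1 − (1−0.488539) × (1−0.020772) = 0.499163
Rounded to 4 decimal places: P(Aircraft hydraulic pressure lost) ≈ 0.4992.

0.4992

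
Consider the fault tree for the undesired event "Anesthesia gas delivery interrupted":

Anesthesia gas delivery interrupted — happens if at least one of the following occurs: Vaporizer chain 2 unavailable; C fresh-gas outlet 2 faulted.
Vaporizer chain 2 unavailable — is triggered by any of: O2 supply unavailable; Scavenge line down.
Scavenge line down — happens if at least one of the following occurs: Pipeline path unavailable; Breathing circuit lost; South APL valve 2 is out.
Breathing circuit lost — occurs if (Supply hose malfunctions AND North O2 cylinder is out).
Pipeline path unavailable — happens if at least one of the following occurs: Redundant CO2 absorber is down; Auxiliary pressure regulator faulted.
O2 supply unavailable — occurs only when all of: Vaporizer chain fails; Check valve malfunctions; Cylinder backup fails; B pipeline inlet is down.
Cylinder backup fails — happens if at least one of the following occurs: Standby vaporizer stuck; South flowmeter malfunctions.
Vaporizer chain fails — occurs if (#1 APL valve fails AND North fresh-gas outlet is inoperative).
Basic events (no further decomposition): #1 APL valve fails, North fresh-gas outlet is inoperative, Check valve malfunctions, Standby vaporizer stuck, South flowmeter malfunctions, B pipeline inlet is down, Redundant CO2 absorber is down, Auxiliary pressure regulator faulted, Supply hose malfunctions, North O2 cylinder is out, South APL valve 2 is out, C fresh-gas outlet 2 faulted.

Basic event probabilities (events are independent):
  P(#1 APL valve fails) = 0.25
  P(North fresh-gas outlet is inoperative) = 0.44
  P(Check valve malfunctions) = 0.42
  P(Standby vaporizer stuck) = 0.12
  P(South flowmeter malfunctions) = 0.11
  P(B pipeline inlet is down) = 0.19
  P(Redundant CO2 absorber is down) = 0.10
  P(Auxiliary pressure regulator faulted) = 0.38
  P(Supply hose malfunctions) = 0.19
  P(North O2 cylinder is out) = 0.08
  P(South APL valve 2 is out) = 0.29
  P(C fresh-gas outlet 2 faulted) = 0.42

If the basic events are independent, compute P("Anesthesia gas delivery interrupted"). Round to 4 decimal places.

P(Vaporizer chain fails) [AND] = 0.25 × 0.44 = 0.110000
P(Cylinder backup fails) [OR] = 1 − (1−0.12) × (1−0.11) = 0.216800
P(O2 supply unavailable) [AND] = 0.110000 × 0.42 × 0.216800 × 0.19 = 0.001903
P(Pipeline path unavailable) [OR] = 1 − (1−0.10) × (1−0.38) = 0.442000
P(Breathing circuit lost) [AND] = 0.19 × 0.08 = 0.015200
P(Scavenge line down) [OR] = 1 − (1−0.442000) × (1−0.015200) × (1−0.29) = 0.609842
P(Vaporizer chain 2 unavailable) [OR] = 1 − (1−0.001903) × (1−0.609842) = 0.610584
P(Anesthesia gas delivery interrupted) [OR] = 1 − (1−0.610584) × (1−0.42) = 0.774139
Rounded to 4 decimal places: P(Anesthesia gas delivery interrupted) ≈ 0.7741.

0.7741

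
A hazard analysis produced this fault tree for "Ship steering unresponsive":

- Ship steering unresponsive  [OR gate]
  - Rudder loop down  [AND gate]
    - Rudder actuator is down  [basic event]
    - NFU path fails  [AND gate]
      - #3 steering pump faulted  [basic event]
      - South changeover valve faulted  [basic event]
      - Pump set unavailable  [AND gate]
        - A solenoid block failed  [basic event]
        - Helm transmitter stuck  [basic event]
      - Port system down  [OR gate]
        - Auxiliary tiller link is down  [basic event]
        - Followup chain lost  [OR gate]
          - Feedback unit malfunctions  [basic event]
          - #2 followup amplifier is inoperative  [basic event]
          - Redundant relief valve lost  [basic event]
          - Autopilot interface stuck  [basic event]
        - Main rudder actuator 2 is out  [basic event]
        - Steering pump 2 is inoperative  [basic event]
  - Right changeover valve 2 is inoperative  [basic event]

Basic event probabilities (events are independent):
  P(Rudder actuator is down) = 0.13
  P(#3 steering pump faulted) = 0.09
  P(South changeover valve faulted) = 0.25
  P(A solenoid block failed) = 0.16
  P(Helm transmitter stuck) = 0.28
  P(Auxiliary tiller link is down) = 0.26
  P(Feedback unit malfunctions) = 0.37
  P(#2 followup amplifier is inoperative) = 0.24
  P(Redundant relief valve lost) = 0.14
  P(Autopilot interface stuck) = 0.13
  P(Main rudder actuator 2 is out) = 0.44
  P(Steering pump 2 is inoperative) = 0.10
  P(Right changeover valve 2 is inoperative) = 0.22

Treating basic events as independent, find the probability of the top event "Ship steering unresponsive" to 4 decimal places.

P(Pump set unavailable) [AND] = 0.16 × 0.28 = 0.044800
P(Followup chain lost) [OR] = 1 − (1−0.37) × (1−0.24) × (1−0.14) × (1−0.13) = 0.641762
P(Port system down) [OR] = 1 − (1−0.26) × (1−0.641762) × (1−0.44) × (1−0.10) = 0.866392
P(NFU path fails) [AND] = 0.09 × 0.25 × 0.044800 × 0.866392 = 0.000873
P(Rudder loop down) [AND] = 0.13 × 0.000873 = 0.000113
P(Ship steering unresponsive) [OR] = 1 − (1−0.000113) × (1−0.22) = 0.220088
Rounded to 4 decimal places: P(Ship steering unresponsive) ≈ 0.2201.

0.2201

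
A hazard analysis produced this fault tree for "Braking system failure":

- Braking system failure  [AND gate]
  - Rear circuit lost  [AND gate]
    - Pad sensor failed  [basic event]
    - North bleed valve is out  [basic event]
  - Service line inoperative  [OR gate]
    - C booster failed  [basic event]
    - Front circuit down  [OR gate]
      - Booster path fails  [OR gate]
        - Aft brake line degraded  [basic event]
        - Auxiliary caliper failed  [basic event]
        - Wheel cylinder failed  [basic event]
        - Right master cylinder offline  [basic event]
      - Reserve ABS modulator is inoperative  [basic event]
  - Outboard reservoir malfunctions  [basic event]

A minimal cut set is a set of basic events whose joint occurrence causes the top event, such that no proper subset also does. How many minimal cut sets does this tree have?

6

Rear circuit lost [AND]: one cut set from each child combined → 1 × 1 = 1 cut set(s).
Booster path fails [OR]: union of children's cut sets → 4 cut set(s).
Front circuit down [OR]: union of children's cut sets → 5 cut set(s).
Service line inoperative [OR]: union of children's cut sets → 6 cut set(s).
Braking system failure [AND]: one cut set from each child combined → 1 × 6 × 1 = 6 cut set(s).
Minimal cut sets: {C booster failed, North bleed valve is out, Outboard reservoir malfunctions, Pad sensor failed}; {Aft brake line degraded, North bleed valve is out, Outboard reservoir malfunctions, Pad sensor failed}; {Auxiliary caliper failed, North bleed valve is out, Outboard reservoir malfunctions, Pad sensor failed}; {North bleed valve is out, Outboard reservoir malfunctions, Pad sensor failed, Wheel cylinder failed}; {North bleed valve is out, Outboard reservoir malfunctions, Pad sensor failed, Right master cylinder offline}; {North bleed valve is out, Outboard reservoir malfunctions, Pad sensor failed, Reserve ABS modulator is inoperative}.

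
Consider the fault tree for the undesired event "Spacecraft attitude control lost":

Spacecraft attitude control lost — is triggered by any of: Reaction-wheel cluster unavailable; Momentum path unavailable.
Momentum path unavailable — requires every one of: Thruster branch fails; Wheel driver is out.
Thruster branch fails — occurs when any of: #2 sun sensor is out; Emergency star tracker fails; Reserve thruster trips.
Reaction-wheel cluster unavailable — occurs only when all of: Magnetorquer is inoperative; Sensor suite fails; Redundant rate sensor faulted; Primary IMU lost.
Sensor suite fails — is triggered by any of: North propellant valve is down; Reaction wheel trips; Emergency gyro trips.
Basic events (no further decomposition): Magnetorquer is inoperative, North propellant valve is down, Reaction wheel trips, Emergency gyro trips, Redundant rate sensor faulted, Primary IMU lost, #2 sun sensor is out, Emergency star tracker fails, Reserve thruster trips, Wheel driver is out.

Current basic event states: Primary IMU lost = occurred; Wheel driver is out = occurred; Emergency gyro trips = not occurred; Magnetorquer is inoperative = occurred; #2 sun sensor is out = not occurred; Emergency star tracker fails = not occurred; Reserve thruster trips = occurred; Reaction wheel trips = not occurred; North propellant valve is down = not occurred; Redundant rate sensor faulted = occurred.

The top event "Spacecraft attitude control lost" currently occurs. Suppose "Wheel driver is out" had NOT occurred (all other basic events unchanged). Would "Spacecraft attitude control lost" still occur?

No

Counterfactual: set "Wheel driver is out" to not occurred.
Sensor suite fails [OR]: North propellant valve is down=not, Reaction wheel trips=not, Emergency gyro trips=not → no input occurs → does not occur.
Reaction-wheel cluster unavailable [AND]: Magnetorquer is inoperative=occurs, Sensor suite fails=not, Redundant rate sensor faulted=occurs, Primary IMU lost=occurs → not all inputs occur → does not occur.
Thruster branch fails [OR]: #2 sun sensor is out=not, Emergency star tracker fails=not, Reserve thruster trips=occurs → at least one input occurs → occurs.
Momentum path unavailable [AND]: Thruster branch fails=occurs, Wheel driver is out=not → not all inputs occur → does not occur.
Spacecraft attitude control lost [OR]: Reaction-wheel cluster unavailable=not, Momentum path unavailable=not → no input occurs → does not occur.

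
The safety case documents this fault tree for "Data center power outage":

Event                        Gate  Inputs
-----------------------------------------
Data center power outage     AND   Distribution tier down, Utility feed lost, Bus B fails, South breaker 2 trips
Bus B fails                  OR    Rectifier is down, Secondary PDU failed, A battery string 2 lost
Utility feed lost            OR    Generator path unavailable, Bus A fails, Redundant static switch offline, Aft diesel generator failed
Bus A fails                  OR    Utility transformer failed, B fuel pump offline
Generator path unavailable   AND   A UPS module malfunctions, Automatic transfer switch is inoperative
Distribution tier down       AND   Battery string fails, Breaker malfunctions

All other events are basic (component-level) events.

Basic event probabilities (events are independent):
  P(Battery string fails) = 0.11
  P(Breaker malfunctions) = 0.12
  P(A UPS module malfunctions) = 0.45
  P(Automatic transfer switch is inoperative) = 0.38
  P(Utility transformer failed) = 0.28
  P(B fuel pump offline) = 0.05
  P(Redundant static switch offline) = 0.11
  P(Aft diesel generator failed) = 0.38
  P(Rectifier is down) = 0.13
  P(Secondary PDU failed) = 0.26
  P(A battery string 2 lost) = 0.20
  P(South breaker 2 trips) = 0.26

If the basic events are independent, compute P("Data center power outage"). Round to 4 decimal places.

0.0011

P(Distribution tier down) [AND] = 0.11 × 0.12 = 0.013200
P(Generator path unavailable) [AND] = 0.45 × 0.38 = 0.171000
P(Bus A fails) [OR] = 1 − (1−0.28) × (1−0.05) = 0.316000
P(Utility feed lost) [OR] = 1 − (1−0.171000) × (1−0.316000) × (1−0.11) × (1−0.38) = 0.687110
P(Bus B fails) [OR] = 1 − (1−0.13) × (1−0.26) × (1−0.20) = 0.484960
P(Data center power outage) [AND] = 0.013200 × 0.687110 × 0.484960 × 0.26 = 0.001144
Rounded to 4 decimal places: P(Data center power outage) ≈ 0.0011.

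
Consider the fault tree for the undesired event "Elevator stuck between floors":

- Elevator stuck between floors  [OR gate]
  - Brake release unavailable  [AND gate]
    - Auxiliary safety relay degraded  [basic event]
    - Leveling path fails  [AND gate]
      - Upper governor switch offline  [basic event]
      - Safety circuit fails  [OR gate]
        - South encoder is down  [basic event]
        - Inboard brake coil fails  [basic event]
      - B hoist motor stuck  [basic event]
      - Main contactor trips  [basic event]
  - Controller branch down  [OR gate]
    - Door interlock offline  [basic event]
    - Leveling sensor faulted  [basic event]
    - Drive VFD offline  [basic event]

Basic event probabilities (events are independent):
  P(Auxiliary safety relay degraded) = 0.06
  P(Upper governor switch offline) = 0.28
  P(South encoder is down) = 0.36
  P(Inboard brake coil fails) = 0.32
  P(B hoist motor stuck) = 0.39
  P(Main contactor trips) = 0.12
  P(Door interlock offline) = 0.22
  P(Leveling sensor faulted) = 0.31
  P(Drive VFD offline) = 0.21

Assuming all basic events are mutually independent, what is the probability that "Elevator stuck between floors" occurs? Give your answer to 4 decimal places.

0.5750

P(Safety circuit fails) [OR] = 1 − (1−0.36) × (1−0.32) = 0.564800
P(Leveling path fails) [AND] = 0.28 × 0.564800 × 0.39 × 0.12 = 0.007401
P(Brake release unavailable) [AND] = 0.06 × 0.007401 = 0.000444
P(Controller branch down) [OR] = 1 − (1−0.22) × (1−0.31) × (1−0.21) = 0.574822
P(Elevator stuck between floors) [OR] = 1 − (1−0.000444) × (1−0.574822) = 0.575011
Rounded to 4 decimal places: P(Elevator stuck between floors) ≈ 0.5750.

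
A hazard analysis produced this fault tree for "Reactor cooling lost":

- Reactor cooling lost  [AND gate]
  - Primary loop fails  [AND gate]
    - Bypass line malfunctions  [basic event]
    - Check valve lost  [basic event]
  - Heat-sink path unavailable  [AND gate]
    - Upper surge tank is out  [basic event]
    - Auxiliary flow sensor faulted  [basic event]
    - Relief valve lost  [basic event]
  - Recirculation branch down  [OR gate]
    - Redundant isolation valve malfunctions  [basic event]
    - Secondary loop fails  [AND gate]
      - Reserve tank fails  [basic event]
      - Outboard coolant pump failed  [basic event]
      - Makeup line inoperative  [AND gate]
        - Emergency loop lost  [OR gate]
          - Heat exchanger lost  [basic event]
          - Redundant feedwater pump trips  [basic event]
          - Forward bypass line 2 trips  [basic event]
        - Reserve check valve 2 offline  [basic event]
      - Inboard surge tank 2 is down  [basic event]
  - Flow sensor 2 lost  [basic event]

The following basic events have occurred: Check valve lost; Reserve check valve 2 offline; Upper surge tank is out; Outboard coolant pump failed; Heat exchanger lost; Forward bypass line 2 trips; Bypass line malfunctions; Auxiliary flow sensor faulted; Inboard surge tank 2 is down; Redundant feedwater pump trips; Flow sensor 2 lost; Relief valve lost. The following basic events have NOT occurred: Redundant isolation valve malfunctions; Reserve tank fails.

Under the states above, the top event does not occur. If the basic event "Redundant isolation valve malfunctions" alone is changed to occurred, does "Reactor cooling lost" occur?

Counterfactual: set "Redundant isolation valve malfunctions" to occurred.
Primary loop fails [AND]: Bypass line malfunctions=occurs, Check valve lost=occurs → all inputs occur → occurs.
Heat-sink path unavailable [AND]: Upper surge tank is out=occurs, Auxiliary flow sensor faulted=occurs, Relief valve lost=occurs → all inputs occur → occurs.
Emergency loop lost [OR]: Heat exchanger lost=occurs, Redundant feedwater pump trips=occurs, Forward bypass line 2 trips=occurs → at least one input occurs → occurs.
Makeup line inoperative [AND]: Emergency loop lost=occurs, Reserve check valve 2 offline=occurs → all inputs occur → occurs.
Secondary loop fails [AND]: Reserve tank fails=not, Outboard coolant pump failed=occurs, Makeup line inoperative=occurs, Inboard surge tank 2 is down=occurs → not all inputs occur → does not occur.
Recirculation branch down [OR]: Redundant isolation valve malfunctions=occurs, Secondary loop fails=not → at least one input occurs → occurs.
Reactor cooling lost [AND]: Primary loop fails=occurs, Heat-sink path unavailable=occurs, Recirculation branch down=occurs, Flow sensor 2 lost=occurs → all inputs occur → occurs.

Yes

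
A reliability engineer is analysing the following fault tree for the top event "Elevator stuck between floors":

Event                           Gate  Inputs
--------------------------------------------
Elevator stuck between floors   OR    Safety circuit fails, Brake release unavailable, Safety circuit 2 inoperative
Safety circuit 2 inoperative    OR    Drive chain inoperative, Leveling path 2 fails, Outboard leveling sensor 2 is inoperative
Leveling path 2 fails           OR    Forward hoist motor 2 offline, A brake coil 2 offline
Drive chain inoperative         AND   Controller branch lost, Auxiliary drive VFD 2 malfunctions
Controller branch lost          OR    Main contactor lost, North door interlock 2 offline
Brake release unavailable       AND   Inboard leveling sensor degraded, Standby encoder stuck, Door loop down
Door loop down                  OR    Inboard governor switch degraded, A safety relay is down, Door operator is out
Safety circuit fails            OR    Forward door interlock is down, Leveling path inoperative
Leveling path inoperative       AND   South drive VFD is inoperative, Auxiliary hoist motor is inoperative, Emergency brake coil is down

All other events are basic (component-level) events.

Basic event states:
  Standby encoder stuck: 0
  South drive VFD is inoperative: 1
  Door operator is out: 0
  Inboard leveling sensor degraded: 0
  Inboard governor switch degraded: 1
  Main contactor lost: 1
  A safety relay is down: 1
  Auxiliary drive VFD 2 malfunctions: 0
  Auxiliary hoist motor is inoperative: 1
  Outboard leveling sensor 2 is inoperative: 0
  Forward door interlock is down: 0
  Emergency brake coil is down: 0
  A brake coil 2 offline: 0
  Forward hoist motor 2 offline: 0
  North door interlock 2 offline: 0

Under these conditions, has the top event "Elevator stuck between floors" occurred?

Leveling path inoperative [AND]: South drive VFD is inoperative=occurs, Auxiliary hoist motor is inoperative=occurs, Emergency brake coil is down=not → not all inputs occur → does not occur.
Safety circuit fails [OR]: Forward door interlock is down=not, Leveling path inoperative=not → no input occurs → does not occur.
Door loop down [OR]: Inboard governor switch degraded=occurs, A safety relay is down=occurs, Door operator is out=not → at least one input occurs → occurs.
Brake release unavailable [AND]: Inboard leveling sensor degraded=not, Standby encoder stuck=not, Door loop down=occurs → not all inputs occur → does not occur.
Controller branch lost [OR]: Main contactor lost=occurs, North door interlock 2 offline=not → at least one input occurs → occurs.
Drive chain inoperative [AND]: Controller branch lost=occurs, Auxiliary drive VFD 2 malfunctions=not → not all inputs occur → does not occur.
Leveling path 2 fails [OR]: Forward hoist motor 2 offline=not, A brake coil 2 offline=not → no input occurs → does not occur.
Safety circuit 2 inoperative [OR]: Drive chain inoperative=not, Leveling path 2 fails=not, Outboard leveling sensor 2 is inoperative=not → no input occurs → does not occur.
Elevator stuck between floors [OR]: Safety circuit fails=not, Brake release unavailable=not, Safety circuit 2 inoperative=not → no input occurs → does not occur.

No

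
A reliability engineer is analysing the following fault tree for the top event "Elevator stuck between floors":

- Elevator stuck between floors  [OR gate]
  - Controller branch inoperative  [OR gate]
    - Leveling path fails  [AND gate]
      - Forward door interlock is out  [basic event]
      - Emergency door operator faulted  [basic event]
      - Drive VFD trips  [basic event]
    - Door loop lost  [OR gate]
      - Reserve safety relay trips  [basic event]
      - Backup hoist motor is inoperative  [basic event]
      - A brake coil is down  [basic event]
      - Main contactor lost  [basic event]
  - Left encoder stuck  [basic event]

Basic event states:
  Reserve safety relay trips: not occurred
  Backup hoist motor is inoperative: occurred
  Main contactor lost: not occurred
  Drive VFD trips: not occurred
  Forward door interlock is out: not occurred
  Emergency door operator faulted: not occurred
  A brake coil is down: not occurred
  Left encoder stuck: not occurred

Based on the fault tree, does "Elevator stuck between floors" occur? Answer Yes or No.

Yes

Leveling path fails [AND]: Forward door interlock is out=not, Emergency door operator faulted=not, Drive VFD trips=not → not all inputs occur → does not occur.
Door loop lost [OR]: Reserve safety relay trips=not, Backup hoist motor is inoperative=occurs, A brake coil is down=not, Main contactor lost=not → at least one input occurs → occurs.
Controller branch inoperative [OR]: Leveling path fails=not, Door loop lost=occurs → at least one input occurs → occurs.
Elevator stuck between floors [OR]: Controller branch inoperative=occurs, Left encoder stuck=not → at least one input occurs → occurs.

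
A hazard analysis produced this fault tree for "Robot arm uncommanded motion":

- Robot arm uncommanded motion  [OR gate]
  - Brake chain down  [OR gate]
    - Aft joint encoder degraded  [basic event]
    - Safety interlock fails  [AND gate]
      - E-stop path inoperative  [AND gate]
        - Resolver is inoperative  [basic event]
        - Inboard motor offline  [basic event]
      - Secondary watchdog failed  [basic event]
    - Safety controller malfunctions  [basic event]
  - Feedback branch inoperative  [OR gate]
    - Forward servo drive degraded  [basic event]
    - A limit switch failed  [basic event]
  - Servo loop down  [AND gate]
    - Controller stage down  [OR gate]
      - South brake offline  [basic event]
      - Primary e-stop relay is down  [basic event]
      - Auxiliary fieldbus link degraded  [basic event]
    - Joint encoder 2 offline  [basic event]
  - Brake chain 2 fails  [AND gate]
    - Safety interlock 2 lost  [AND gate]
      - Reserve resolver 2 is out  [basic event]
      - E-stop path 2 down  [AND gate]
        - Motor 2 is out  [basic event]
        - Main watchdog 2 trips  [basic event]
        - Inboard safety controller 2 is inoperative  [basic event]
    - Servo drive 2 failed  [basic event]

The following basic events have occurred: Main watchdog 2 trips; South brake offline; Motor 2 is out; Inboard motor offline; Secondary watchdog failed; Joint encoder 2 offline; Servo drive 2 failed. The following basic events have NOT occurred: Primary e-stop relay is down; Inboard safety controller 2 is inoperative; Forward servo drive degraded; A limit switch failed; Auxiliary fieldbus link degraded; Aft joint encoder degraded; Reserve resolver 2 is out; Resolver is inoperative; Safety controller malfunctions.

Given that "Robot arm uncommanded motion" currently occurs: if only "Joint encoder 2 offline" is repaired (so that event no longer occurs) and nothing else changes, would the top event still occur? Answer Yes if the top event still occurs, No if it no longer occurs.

No

Counterfactual: set "Joint encoder 2 offline" to not occurred.
E-stop path inoperative [AND]: Resolver is inoperative=not, Inboard motor offline=occurs → not all inputs occur → does not occur.
Safety interlock fails [AND]: E-stop path inoperative=not, Secondary watchdog failed=occurs → not all inputs occur → does not occur.
Brake chain down [OR]: Aft joint encoder degraded=not, Safety interlock fails=not, Safety controller malfunctions=not → no input occurs → does not occur.
Feedback branch inoperative [OR]: Forward servo drive degraded=not, A limit switch failed=not → no input occurs → does not occur.
Controller stage down [OR]: South brake offline=occurs, Primary e-stop relay is down=not, Auxiliary fieldbus link degraded=not → at least one input occurs → occurs.
Servo loop down [AND]: Controller stage down=occurs, Joint encoder 2 offline=not → not all inputs occur → does not occur.
E-stop path 2 down [AND]: Motor 2 is out=occurs, Main watchdog 2 trips=occurs, Inboard safety controller 2 is inoperative=not → not all inputs occur → does not occur.
Safety interlock 2 lost [AND]: Reserve resolver 2 is out=not, E-stop path 2 down=not → not all inputs occur → does not occur.
Brake chain 2 fails [AND]: Safety interlock 2 lost=not, Servo drive 2 failed=occurs → not all inputs occur → does not occur.
Robot arm uncommanded motion [OR]: Brake chain down=not, Feedback branch inoperative=not, Servo loop down=not, Brake chain 2 fails=not → no input occurs → does not occur.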